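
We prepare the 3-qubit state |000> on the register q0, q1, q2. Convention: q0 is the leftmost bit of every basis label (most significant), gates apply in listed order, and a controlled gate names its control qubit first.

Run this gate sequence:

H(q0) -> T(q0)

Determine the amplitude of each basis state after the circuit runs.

The final amplitudes are sqrt(2)/2 on |000>, sqrt(2)*exp(I*pi/4)/2 on |100>, and 0 on every other basis state.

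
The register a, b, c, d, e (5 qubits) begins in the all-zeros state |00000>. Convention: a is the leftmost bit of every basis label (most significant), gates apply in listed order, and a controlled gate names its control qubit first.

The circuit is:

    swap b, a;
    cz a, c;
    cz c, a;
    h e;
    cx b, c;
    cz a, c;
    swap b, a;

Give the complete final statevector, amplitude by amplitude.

The resulting statevector has amplitude sqrt(2)/2 on |00000>, sqrt(2)/2 on |00001>, and 0 on every other basis state.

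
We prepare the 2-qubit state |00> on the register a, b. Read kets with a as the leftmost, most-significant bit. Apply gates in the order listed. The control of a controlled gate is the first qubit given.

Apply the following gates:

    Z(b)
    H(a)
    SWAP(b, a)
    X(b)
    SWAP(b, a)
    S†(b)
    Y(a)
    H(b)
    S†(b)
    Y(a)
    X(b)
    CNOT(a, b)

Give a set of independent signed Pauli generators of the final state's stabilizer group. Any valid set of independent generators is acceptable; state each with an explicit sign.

The final state is stabilized by the group generated by +YZ, +ZY; other independent generating sets are equally valid.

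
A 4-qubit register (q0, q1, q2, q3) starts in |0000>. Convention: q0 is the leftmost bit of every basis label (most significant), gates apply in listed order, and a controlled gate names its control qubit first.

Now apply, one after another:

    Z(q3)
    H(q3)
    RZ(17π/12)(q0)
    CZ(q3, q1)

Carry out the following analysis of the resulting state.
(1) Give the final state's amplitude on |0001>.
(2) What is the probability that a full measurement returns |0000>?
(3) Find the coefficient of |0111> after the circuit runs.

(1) |0001> carries amplitude -sqrt(2)*exp(7*I*pi/24)/2 in the final state.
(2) The probability of measuring |0000> is 1/2.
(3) |0111> carries amplitude 0 in the final state.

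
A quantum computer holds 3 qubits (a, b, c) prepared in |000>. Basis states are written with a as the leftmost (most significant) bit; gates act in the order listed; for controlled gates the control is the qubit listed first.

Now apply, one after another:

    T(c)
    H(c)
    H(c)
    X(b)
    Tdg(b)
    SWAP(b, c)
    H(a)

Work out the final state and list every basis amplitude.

The resulting statevector has amplitude -sqrt(2)*exp(3*I*pi/4)/2 on |001>, -sqrt(2)*exp(3*I*pi/4)/2 on |101>, and 0 on every other basis state. Key observation: the block from step 2 through step 3 cancels to the identity and can be dropped.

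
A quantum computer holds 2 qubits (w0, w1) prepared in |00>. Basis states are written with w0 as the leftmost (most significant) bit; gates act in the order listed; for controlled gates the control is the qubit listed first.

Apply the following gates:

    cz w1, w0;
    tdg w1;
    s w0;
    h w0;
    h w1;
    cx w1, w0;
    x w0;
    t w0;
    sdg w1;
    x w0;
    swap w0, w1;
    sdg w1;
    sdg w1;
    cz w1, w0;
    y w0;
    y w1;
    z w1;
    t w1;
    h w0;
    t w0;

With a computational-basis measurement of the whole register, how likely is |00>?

A full measurement returns |00> with probability 1/4.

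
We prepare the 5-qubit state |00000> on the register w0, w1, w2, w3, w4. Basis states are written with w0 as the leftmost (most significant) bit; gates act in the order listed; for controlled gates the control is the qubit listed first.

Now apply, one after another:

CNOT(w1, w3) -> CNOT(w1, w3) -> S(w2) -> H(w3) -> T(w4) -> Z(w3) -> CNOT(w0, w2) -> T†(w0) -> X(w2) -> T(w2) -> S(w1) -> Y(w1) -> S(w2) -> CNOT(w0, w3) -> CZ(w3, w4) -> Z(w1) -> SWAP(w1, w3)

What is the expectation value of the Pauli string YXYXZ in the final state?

In the final state, YXYXZ has expectation 0.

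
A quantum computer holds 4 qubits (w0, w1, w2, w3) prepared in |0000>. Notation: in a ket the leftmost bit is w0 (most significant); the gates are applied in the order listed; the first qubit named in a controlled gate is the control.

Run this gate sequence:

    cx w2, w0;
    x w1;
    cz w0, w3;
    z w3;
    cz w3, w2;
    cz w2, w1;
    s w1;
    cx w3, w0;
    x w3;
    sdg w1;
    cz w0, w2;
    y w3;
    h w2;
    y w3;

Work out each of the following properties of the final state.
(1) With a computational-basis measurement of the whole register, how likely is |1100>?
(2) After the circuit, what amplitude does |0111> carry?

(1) Outcome |1100> occurs with probability 0.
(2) |0111> carries amplitude sqrt(2)/2 in the final state.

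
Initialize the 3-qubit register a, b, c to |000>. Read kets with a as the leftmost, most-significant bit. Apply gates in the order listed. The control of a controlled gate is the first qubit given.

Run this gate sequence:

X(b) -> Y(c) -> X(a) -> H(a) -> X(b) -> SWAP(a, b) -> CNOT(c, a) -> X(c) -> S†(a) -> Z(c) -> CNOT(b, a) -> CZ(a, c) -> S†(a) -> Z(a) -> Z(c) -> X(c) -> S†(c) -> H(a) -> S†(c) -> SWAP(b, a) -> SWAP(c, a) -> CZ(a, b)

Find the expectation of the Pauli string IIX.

The expectation value of IIX is 0.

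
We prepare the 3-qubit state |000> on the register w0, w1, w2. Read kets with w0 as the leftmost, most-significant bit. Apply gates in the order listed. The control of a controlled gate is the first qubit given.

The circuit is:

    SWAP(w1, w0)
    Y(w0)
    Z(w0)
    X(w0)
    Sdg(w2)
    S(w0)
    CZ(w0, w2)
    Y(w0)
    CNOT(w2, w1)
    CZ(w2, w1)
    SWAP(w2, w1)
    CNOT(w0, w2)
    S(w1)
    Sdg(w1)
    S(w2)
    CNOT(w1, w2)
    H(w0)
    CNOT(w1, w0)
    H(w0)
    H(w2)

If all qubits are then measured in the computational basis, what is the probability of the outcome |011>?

Outcome |011> occurs with probability 0. Key observation: steps 13-14 multiply out to the identity, so the circuit reduces to the remaining gates.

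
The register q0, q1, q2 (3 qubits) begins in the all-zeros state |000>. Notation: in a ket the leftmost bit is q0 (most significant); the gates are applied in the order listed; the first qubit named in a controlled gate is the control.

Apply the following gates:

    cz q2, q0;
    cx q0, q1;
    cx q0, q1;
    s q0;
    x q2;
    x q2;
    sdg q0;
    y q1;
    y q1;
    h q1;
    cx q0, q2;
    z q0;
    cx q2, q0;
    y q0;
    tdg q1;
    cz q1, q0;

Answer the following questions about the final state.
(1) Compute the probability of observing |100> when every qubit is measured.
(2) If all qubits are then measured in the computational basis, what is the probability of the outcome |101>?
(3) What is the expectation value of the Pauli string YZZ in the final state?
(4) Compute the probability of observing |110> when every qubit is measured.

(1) The probability of measuring |100> is 1/2. Key observation: steps 4-7 multiply out to the identity, so the circuit reduces to the remaining gates.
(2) Outcome |101> occurs with probability 0.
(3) In the final state, YZZ has expectation 0.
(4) A full measurement returns |110> with probability 1/2.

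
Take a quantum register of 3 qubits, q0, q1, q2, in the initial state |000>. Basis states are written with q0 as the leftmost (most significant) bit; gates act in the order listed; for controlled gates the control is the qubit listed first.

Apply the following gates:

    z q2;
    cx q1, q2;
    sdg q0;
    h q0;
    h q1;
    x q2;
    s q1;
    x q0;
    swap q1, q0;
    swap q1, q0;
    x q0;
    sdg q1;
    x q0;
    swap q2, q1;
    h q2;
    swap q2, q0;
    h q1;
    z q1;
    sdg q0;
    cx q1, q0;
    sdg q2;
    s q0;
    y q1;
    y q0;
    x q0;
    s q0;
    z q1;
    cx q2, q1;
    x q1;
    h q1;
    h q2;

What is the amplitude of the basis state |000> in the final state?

The amplitude on |000> is 1/4 - I/4.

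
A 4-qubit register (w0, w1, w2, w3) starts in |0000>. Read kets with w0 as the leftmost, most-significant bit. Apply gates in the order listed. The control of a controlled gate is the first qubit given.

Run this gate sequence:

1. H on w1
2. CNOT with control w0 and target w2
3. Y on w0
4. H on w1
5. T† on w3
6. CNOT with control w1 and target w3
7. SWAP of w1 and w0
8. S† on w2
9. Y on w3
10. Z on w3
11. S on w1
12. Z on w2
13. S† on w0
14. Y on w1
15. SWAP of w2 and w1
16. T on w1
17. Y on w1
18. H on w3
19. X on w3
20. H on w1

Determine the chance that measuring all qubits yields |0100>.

The probability of measuring |0100> is 1/4.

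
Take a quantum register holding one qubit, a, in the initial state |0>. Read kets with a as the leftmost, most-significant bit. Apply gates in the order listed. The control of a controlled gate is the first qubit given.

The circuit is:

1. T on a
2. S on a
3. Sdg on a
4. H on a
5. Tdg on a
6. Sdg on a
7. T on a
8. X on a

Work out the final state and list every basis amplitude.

After the circuit, the state carries amplitude -sqrt(2)*I/2 on |0>, sqrt(2)/2 on |1>.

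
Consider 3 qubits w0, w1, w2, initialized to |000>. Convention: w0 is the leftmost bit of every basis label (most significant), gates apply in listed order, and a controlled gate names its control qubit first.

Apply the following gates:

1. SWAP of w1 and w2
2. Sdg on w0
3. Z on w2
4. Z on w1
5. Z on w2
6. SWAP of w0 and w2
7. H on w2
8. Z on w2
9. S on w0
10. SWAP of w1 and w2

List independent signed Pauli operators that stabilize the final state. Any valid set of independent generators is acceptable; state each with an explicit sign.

The final state is stabilized by the group generated by -IXI, +ZII, +IIZ; other independent generating sets are equally valid.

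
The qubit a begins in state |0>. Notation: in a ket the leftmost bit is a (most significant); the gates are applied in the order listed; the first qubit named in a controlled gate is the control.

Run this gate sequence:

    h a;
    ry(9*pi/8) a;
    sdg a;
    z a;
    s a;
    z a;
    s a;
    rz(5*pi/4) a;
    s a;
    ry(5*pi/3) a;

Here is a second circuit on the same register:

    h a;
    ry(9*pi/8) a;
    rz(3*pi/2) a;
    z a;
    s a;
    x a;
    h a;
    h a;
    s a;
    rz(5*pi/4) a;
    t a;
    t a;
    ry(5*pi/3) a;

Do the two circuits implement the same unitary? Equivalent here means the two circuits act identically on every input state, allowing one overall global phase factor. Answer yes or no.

No, they are not equivalent — no single phase factor reconciles the two unitaries.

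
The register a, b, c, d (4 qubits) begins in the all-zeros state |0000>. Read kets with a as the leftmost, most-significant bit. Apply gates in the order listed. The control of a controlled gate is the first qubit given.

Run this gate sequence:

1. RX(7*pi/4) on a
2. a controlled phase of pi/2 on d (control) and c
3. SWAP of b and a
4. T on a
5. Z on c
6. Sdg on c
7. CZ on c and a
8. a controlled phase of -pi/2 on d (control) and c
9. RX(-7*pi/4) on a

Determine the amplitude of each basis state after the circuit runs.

After the circuit, the state carries amplitude sqrt(2)/4 + 1/2 on |0000>, sqrt(2)*I/4 on |0100>, -sqrt(2)*I/4 on |1000>, 1/2 - sqrt(2)/4 on |1100>, and 0 on every other basis state.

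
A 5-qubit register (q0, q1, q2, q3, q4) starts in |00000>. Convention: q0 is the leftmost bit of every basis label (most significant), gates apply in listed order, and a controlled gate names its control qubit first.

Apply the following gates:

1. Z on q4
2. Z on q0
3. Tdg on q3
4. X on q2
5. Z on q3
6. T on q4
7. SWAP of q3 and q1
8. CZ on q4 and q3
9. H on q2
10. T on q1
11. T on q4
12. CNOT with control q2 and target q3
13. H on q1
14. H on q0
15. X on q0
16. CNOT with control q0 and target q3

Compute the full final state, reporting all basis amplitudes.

The final amplitudes are sqrt(2)/4 on |00000>, -sqrt(2)/4 on |00110>, sqrt(2)/4 on |01000>, -sqrt(2)/4 on |01110>, sqrt(2)/4 on |10010>, -sqrt(2)/4 on |10100>, sqrt(2)/4 on |11010>, -sqrt(2)/4 on |11100>, and 0 on every other basis state.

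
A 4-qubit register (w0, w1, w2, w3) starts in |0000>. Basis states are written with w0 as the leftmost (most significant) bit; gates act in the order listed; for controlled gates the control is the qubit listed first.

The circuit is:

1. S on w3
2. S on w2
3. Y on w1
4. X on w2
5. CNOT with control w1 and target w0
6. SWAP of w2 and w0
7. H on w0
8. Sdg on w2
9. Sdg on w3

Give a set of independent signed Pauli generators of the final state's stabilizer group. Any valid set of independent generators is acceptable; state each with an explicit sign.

The stabilizer group can be generated by -XIII, -IZII, -IIZI, +IIIZ, among other valid generating sets.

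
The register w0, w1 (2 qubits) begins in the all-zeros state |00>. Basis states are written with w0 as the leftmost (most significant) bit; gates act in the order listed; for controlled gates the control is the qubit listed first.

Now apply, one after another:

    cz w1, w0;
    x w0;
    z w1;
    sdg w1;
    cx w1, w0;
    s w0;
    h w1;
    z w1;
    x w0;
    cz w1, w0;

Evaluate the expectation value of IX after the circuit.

In the final state, IX has expectation -1.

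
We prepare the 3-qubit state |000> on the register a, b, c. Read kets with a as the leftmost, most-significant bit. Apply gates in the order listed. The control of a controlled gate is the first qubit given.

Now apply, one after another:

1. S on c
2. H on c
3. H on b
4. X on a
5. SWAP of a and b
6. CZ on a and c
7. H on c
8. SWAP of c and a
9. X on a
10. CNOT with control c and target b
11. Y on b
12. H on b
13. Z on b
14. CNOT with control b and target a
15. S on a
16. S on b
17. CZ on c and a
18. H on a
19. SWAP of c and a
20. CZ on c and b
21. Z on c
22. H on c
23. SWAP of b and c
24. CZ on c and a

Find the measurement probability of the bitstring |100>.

Outcome |100> occurs with probability 0.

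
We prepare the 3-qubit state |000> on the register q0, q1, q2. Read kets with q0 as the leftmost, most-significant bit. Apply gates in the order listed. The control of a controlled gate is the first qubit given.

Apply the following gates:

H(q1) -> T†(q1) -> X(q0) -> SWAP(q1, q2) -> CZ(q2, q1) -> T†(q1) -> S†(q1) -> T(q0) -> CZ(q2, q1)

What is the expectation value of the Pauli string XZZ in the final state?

The observable XZZ averages to 0.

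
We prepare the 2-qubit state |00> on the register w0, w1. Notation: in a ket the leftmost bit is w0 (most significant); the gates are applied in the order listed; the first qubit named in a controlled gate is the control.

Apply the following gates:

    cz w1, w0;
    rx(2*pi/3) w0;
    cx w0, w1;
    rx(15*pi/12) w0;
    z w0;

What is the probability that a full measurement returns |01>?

The probability of measuring |01> is 3*sqrt(2)/16 + 3/8.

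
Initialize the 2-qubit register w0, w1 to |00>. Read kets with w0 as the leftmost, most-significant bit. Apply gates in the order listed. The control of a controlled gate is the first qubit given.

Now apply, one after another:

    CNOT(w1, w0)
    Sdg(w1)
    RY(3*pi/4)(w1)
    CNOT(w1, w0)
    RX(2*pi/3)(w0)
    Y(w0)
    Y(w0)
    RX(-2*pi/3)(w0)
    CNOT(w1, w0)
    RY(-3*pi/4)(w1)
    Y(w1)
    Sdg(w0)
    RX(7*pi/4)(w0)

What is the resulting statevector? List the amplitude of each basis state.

The resulting statevector has amplitude 0 on |00>, -I*sqrt(sqrt(2) + 2)/2 on |01>, 0 on |10>, sqrt(2 - sqrt(2))/2 on |11>. Key observation: the block from step 3 through step 10 cancels to the identity and can be dropped.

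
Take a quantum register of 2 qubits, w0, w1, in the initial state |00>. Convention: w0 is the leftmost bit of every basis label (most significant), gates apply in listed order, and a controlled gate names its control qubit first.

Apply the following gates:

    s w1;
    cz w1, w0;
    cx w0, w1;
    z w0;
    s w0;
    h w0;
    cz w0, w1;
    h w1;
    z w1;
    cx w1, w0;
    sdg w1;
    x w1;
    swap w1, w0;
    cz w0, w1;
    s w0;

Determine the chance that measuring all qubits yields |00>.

A full measurement returns |00> with probability 1/4.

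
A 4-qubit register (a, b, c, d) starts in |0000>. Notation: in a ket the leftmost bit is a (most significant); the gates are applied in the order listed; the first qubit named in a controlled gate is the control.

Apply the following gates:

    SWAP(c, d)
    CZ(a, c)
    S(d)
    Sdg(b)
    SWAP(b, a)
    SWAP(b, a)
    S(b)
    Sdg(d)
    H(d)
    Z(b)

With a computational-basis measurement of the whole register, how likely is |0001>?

The probability of measuring |0001> is 1/2. Key observation: the block from step 3 through step 8 cancels to the identity and can be dropped.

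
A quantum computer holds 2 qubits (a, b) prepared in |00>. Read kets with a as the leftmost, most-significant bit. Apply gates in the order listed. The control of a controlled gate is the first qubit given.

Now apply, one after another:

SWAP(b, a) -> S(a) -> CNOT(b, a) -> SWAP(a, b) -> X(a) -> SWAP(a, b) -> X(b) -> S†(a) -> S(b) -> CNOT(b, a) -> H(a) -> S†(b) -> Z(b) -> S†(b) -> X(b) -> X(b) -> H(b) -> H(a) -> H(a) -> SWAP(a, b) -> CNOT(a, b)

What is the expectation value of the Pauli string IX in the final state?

In the final state, IX has expectation 1.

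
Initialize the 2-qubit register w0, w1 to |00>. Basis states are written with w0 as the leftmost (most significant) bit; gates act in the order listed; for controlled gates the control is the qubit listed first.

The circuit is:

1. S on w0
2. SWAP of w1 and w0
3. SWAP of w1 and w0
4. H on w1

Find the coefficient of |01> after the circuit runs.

|01> carries amplitude sqrt(2)/2 in the final state. Key observation: steps 2-3 multiply out to the identity, so the circuit reduces to the remaining gates.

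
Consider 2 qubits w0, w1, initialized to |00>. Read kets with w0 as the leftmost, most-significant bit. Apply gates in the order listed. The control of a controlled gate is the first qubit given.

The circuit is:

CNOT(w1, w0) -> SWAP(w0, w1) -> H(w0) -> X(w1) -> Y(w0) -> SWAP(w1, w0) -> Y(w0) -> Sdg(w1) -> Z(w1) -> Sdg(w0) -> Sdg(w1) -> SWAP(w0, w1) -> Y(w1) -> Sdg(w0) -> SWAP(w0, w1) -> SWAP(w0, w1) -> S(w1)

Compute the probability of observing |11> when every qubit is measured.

Outcome |11> occurs with probability 1/2.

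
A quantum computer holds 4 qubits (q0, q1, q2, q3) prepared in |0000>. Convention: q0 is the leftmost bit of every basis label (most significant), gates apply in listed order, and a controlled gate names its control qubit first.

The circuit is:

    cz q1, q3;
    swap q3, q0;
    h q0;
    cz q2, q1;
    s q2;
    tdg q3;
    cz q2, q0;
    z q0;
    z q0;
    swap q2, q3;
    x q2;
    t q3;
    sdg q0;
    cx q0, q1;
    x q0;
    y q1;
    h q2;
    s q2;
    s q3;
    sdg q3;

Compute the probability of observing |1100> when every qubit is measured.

A full measurement returns |1100> with probability 1/4.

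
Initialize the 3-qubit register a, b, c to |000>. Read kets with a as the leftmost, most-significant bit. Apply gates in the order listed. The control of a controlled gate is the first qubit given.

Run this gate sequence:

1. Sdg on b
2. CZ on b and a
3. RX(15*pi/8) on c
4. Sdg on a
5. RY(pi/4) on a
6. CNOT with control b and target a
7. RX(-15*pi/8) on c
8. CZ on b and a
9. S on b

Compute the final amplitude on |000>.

|000> carries amplitude sqrt(sqrt(2) + 2)/2 in the final state.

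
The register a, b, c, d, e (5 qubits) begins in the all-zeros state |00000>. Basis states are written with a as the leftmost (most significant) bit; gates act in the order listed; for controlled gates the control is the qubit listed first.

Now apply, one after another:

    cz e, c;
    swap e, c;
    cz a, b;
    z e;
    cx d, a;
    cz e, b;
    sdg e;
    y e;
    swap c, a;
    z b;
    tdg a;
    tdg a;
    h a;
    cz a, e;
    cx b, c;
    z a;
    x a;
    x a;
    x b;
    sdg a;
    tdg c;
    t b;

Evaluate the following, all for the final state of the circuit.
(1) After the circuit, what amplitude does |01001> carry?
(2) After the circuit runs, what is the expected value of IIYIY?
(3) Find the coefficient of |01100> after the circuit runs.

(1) The final state's coefficient on |01001> equals sqrt(2)*exp(3*I*pi/4)/2. Key observation: the block from step 17 through step 18 cancels to the identity and can be dropped.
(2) The expectation value of IIYIY is 0.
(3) |01100> carries amplitude 0 in the final state.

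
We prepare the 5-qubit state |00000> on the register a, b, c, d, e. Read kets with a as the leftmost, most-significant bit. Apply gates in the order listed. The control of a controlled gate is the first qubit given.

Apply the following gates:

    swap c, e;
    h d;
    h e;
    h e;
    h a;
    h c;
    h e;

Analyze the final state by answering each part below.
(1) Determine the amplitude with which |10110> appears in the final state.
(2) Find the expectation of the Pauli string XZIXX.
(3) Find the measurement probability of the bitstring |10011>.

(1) The final state's coefficient on |10110> equals 1/4.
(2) The observable XZIXX averages to 1.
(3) The probability of measuring |10011> is 1/16.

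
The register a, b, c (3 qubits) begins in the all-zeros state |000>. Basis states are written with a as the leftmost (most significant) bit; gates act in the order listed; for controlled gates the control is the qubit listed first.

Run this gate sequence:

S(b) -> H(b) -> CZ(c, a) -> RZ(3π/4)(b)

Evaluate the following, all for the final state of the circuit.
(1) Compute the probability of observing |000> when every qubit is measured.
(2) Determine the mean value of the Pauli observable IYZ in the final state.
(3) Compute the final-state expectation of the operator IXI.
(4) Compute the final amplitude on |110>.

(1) A full measurement returns |000> with probability 1/2.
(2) The expectation value of IYZ is sqrt(2)/2.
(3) The observable IXI averages to -sqrt(2)/2.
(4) |110> carries amplitude 0 in the final state.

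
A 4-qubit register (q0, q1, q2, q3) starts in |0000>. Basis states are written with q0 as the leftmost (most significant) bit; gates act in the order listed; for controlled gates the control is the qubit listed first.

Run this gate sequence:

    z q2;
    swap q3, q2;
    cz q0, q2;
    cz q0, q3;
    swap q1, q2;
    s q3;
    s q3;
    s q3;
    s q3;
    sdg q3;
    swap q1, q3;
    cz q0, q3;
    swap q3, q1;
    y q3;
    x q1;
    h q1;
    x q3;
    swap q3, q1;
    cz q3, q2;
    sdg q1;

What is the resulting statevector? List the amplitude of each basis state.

The resulting statevector has amplitude sqrt(2)*I/2 on |0000>, -sqrt(2)*I/2 on |0001>, and 0 on every other basis state. Key observation: gates 6-9 undo each other exactly, leaving only the rest of the circuit to track.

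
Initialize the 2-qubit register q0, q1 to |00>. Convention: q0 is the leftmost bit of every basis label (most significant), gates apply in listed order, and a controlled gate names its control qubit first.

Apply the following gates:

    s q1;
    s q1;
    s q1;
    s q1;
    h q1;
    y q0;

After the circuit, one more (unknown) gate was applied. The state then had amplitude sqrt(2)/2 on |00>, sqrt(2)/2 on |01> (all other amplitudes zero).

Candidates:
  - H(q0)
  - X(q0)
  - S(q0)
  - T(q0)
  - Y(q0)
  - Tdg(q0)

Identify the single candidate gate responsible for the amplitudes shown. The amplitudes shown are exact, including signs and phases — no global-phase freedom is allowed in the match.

It was Y(q0) that produced the state shown. Key observation: the block from step 1 through step 4 cancels to the identity and can be dropped.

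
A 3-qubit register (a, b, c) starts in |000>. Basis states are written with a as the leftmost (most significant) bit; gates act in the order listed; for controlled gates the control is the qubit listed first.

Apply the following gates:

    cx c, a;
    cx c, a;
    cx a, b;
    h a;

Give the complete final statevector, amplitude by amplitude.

The final amplitudes are sqrt(2)/2 on |000>, sqrt(2)/2 on |100>, and 0 on every other basis state. Key observation: steps 1-2 multiply out to the identity, so the circuit reduces to the remaining gates.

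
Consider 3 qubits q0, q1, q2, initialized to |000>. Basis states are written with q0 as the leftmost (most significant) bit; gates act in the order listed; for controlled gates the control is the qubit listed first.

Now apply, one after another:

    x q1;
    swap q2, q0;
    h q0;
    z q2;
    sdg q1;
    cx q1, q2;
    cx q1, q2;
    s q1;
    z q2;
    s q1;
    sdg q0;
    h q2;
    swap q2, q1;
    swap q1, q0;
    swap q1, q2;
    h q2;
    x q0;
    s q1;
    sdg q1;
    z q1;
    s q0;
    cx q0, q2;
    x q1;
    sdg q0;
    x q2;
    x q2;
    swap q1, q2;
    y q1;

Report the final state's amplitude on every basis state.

The final amplitudes are sqrt(2)*(-1 - I)/4 on |000>, 0 on |001>, sqrt(2)*(1 - I)/4 on |010>, 0 on |011>, sqrt(2)*(-1 + I)/4 on |100>, 0 on |101>, sqrt(2)*(1 + I)/4 on |110>, 0 on |111>.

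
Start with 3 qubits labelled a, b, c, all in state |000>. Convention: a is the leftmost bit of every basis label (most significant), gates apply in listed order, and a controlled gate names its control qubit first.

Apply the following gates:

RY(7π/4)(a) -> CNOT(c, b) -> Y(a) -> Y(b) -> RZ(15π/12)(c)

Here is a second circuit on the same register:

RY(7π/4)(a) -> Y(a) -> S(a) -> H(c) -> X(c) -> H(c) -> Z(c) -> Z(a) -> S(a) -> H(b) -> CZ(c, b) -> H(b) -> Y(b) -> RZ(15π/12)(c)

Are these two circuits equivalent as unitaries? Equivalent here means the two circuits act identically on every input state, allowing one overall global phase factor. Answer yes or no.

Yes, they are equivalent — the unitaries differ by at most a global phase.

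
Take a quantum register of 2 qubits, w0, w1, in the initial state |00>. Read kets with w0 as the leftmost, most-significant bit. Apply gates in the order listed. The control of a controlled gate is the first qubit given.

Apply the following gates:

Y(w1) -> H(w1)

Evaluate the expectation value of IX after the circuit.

The observable IX averages to -1.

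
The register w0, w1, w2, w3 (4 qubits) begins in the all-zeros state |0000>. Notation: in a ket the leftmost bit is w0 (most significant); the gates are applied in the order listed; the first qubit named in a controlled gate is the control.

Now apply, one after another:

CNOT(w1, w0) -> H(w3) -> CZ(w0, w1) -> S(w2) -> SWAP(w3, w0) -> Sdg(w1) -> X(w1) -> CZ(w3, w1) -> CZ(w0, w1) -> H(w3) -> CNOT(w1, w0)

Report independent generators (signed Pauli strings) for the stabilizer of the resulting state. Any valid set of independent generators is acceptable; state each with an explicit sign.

One valid set of independent stabilizer generators is -XIII, +IIIX, -IZII, +IIZI (any independent generating set of the same group is equally correct).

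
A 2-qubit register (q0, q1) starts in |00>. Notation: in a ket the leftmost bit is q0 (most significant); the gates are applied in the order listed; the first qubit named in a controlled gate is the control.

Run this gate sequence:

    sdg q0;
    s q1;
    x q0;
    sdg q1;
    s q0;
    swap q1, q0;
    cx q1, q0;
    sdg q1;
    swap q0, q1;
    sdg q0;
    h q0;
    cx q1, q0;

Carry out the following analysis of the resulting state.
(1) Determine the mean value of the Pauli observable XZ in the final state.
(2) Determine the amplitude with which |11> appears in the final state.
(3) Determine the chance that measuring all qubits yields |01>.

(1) The expectation value of XZ is 1.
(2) |11> carries amplitude -sqrt(2)*I/2 in the final state.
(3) Outcome |01> occurs with probability 1/2.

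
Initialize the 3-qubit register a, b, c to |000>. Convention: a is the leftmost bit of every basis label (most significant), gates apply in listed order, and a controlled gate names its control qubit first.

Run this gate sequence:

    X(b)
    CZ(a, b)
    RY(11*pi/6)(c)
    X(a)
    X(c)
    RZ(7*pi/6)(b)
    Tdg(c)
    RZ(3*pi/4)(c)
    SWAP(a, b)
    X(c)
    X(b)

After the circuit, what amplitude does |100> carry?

The amplitude on |100> is (-sqrt(6) - sqrt(2))*exp(17*I*pi/24)/4.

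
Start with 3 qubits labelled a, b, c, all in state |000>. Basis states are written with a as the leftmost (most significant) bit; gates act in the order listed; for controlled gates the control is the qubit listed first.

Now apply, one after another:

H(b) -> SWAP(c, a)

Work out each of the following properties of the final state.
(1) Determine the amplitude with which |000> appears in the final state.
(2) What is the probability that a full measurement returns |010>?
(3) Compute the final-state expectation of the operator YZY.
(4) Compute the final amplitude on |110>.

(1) The final state's coefficient on |000> equals sqrt(2)/2.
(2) The probability of measuring |010> is 1/2.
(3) The observable YZY averages to 0.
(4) The amplitude on |110> is 0.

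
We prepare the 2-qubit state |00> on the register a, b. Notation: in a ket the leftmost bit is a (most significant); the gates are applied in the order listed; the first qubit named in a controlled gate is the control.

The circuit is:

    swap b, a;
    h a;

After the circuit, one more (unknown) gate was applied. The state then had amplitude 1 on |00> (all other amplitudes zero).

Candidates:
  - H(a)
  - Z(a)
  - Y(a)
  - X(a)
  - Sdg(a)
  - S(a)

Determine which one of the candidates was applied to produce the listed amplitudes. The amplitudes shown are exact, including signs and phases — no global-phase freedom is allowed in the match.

The unique candidate consistent with the amplitudes is H(a).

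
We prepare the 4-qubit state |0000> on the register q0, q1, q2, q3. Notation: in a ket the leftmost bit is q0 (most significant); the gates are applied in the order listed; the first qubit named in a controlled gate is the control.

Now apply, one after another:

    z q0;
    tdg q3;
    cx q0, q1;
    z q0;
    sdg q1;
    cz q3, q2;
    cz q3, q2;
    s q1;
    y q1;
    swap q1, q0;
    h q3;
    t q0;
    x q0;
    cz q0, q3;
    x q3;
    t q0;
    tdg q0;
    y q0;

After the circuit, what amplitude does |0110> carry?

The amplitude on |0110> is 0.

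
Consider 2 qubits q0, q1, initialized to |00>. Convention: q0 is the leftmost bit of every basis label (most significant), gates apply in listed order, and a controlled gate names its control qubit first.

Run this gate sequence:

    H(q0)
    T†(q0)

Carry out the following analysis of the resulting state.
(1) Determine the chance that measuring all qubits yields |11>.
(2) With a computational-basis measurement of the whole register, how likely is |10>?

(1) The probability of measuring |11> is 0.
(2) The probability of measuring |10> is 1/2.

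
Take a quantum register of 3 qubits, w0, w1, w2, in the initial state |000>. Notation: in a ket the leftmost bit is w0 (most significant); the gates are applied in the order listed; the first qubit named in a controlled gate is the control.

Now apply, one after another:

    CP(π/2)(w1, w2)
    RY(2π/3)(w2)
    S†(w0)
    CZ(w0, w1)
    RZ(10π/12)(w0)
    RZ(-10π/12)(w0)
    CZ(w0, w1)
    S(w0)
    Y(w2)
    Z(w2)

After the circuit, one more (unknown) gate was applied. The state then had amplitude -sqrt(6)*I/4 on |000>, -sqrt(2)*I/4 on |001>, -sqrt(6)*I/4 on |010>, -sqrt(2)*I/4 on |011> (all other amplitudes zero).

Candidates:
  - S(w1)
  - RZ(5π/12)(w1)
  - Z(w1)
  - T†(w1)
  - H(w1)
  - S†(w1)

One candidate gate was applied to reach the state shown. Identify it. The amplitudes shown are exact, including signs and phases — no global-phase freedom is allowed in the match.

It was H(w1) that produced the state shown. Key observation: steps 3-8 multiply out to the identity, so the circuit reduces to the remaining gates.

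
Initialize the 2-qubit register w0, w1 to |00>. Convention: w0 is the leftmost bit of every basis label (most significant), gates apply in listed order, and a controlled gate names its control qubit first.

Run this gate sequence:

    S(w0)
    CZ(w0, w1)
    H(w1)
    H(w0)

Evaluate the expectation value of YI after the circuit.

In the final state, YI has expectation 0.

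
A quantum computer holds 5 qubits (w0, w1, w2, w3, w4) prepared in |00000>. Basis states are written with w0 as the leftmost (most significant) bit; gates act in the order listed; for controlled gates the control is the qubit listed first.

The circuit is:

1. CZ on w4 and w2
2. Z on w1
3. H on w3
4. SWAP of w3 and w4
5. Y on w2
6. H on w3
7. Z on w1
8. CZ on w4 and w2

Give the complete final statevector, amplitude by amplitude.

After the circuit, the state carries amplitude I/2 on |00100>, -I/2 on |00101>, I/2 on |00110>, -I/2 on |00111>, and 0 on every other basis state.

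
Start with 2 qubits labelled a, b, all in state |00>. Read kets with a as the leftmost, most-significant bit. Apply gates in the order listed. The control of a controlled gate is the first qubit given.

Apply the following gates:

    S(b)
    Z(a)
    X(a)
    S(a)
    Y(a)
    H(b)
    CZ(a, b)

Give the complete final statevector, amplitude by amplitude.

The final amplitudes are sqrt(2)/2 on |00>, sqrt(2)/2 on |01>, 0 on |10>, 0 on |11>.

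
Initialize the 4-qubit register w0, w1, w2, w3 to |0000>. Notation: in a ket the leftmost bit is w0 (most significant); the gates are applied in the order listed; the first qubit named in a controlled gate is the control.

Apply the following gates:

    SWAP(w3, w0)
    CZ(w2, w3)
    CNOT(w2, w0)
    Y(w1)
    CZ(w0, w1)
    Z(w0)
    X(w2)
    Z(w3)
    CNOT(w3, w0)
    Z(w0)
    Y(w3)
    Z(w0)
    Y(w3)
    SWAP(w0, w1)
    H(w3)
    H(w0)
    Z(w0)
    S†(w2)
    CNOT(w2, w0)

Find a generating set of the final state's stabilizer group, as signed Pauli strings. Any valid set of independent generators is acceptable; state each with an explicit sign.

One valid set of independent stabilizer generators is +XIII, +IIIX, +IZII, -IIZI (any independent generating set of the same group is equally correct).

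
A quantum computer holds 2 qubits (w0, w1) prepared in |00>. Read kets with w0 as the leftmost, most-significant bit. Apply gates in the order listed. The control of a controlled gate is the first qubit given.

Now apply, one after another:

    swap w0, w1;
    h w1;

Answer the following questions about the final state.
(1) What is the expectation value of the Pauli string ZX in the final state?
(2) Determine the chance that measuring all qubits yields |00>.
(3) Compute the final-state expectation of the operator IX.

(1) The expectation value of ZX is 1.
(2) A full measurement returns |00> with probability 1/2.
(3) In the final state, IX has expectation 1.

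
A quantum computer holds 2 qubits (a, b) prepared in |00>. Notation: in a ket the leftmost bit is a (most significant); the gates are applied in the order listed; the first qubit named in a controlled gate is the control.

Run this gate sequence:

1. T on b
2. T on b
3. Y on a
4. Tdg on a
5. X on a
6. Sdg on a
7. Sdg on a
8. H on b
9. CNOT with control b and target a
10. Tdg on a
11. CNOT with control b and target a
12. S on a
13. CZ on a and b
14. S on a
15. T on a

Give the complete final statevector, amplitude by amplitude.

The resulting statevector has amplitude sqrt(2)*exp(I*pi/4)/2 on |00>, sqrt(2)/2 on |01>, 0 on |10>, 0 on |11>.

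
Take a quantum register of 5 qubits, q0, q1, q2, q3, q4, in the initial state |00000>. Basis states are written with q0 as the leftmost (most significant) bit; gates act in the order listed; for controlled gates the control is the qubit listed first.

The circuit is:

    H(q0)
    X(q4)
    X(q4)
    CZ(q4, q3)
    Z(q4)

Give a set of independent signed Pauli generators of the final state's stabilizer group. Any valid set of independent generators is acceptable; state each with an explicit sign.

One valid set of independent stabilizer generators is +XIIII, +IZIII, +IIZII, +IIIZI, +IIIIZ (any independent generating set of the same group is equally correct). Key observation: the block from step 2 through step 3 cancels to the identity and can be dropped.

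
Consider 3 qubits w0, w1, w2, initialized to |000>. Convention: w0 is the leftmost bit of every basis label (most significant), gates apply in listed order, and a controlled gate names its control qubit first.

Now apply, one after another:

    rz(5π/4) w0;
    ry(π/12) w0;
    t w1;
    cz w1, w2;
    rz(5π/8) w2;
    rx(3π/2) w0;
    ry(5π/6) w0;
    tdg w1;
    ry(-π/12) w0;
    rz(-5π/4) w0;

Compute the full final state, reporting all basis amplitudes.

The final amplitudes are exp(-5*I*pi/16)/4 - sqrt(2)*I*exp(-5*I*pi/16)/8 + I*sqrt(1/2 - sqrt(2)/4)*sqrt(sqrt(2)/4 + 1/2)*exp(-5*I*pi/16)/2 + sqrt(6)*I*exp(-5*I*pi/16)/8 + sqrt(3)*I*sqrt(1/2 - sqrt(2)/4)*sqrt(sqrt(2)/4 + 1/2)*exp(-5*I*pi/16)/2 - sqrt(3)*exp(-5*I*pi/16)/4 on |000>, -sqrt(3)*exp(7*I*pi/16)/4 - exp(7*I*pi/16)/4 - sqrt(6)*I*exp(7*I*pi/16)/8 - sqrt(2)*I*exp(7*I*pi/16)/8 - I*sqrt(1/2 - sqrt(2)/4)*sqrt(sqrt(2)/4 + 1/2)*exp(7*I*pi/16)/2 + sqrt(3)*I*sqrt(1/2 - sqrt(2)/4)*sqrt(sqrt(2)/4 + 1/2)*exp(7*I*pi/16)/2 on |100>, and 0 on every other basis state.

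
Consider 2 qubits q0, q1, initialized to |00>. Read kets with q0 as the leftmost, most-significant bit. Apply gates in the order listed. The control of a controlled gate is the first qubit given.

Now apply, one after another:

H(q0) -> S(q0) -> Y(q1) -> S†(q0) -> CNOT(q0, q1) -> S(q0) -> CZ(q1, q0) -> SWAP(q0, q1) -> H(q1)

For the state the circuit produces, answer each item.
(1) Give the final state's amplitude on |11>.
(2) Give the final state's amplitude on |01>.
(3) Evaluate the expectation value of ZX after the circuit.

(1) |11> carries amplitude I/2 in the final state.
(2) The amplitude on |01> is 1/2.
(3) The expectation value of ZX is -1.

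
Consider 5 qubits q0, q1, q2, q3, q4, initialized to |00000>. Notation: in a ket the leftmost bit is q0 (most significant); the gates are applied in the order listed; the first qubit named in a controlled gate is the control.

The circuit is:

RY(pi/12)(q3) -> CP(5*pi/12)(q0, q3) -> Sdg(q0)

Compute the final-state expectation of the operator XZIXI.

In the final state, XZIXI has expectation 0.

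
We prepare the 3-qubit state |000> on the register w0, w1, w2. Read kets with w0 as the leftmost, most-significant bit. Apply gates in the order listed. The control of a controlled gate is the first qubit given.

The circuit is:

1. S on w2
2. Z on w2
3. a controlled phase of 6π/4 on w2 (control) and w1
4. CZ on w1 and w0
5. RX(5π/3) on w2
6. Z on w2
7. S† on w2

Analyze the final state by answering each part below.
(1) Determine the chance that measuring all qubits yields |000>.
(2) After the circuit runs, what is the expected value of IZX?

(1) A full measurement returns |000> with probability 3/4.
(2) In the final state, IZX has expectation -sqrt(3)/2.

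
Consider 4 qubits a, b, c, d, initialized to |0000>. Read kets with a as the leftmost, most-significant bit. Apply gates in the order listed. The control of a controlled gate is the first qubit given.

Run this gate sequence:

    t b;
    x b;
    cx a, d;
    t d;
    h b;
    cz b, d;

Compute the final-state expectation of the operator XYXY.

The expectation value of XYXY is 0.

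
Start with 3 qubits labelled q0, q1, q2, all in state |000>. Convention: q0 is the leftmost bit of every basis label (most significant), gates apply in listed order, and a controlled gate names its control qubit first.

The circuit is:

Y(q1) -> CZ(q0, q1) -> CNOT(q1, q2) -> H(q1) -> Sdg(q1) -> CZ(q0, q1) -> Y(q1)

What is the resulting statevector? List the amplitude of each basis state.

The final amplitudes are sqrt(2)*I/2 on |001>, -sqrt(2)/2 on |011>, and 0 on every other basis state.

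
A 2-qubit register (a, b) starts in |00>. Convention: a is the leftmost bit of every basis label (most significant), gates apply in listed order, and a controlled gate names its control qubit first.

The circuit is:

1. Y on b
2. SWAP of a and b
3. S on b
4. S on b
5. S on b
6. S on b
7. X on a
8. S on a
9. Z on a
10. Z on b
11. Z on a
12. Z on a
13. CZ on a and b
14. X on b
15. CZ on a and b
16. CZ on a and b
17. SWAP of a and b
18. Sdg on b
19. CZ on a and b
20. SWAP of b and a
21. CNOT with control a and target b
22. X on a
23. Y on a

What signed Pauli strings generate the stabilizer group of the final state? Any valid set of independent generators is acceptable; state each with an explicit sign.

The stabilizer group can be generated by +ZI, -IZ, among other valid generating sets. Key observation: steps 3-6 multiply out to the identity, so the circuit reduces to the remaining gates.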